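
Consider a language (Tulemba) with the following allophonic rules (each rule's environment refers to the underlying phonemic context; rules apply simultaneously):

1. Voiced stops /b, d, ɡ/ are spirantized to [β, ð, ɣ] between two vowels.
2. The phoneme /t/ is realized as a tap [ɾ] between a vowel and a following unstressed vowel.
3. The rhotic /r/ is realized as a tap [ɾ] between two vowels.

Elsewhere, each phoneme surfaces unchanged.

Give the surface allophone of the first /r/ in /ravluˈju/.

[r]

/r/ (word-initial) is in the target of rule 3 but the environment (between two vowels) is not met → [r].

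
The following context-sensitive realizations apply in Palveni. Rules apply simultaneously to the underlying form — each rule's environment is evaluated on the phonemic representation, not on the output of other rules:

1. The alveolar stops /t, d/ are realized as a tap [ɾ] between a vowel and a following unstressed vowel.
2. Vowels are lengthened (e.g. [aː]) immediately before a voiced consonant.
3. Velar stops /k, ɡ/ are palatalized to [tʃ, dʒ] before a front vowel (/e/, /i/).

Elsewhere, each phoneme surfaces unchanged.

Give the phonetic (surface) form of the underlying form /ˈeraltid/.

[ˈeːraːltiːd]

/e/ meets the environment for rule 2 (before a voiced consonant) → [eː].
/r/ (between /e/ and /a/): no rule targets it → [r].
/a/ (between /r/ and /l/) occurs before a voiced consonant → [aː] by rule 2.
/l/ — not in any rule's target class → [l].
/t/ (between /l/ and /i/) fails the environment for rule 1, so it stays [t].
/i/ (between /t/ and /d/) occurs before a voiced consonant → [iː] by rule 2.
/d/ (word-final) fails the environment for rule 1, so it stays [d].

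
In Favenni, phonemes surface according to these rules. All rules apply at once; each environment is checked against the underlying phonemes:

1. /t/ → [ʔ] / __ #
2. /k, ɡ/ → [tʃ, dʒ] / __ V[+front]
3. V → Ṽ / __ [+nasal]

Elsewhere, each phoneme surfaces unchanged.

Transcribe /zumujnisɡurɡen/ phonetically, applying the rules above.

[zũmujnisɡurdʒẽn]

/u/ (between /z/ and /m/): before a nasal consonant, so rule 3 applies → [ũ].
/u/ (between /m/ and /j/): rule 3 targets it, but not before a nasal consonant → unchanged [u].
/i/ (between /n/ and /s/) fails the environment for rule 3, so it stays [i].
/ɡ/ (between /s/ and /u/) fails the environment for rule 2, so it stays [ɡ].
/u/ (between /ɡ/ and /r/): rule 3 targets it, but not before a nasal consonant → unchanged [u].
Rule 2 applies to /ɡ/ (between /r/ and /e/: before a front vowel) → [dʒ].
/e/ (between /ɡ/ and /n/) occurs before a nasal consonant → [ẽ] by rule 3.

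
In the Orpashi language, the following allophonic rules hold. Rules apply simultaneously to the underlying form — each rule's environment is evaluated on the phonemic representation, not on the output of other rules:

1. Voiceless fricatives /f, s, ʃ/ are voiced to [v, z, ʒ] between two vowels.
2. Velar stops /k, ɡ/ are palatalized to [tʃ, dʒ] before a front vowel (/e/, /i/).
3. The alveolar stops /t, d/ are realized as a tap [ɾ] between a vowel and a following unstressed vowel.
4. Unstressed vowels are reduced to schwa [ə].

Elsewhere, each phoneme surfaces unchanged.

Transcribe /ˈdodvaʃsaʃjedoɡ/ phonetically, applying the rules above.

/d/ (word-initial): rule 3 targets it, but not between a vowel and a following unstressed vowel → unchanged [d].
/o/ (between /d/ and /d/) is in the target of rule 4 but the environment (in an unstressed syllable) is not met → [o].
/d/ (between /o/ and /v/) is in the target of rule 3 but the environment (between a vowel and a following unstressed vowel) is not met → [d].
Rule 4 applies to /a/ (between /v/ and /ʃ/: in an unstressed syllable) → [ə].
/ʃ/ (between /a/ and /s/) is in the target of rule 1 but the environment (between two vowels) is not met → [ʃ].
/s/ — between /ʃ/ and /a/; rule 1 does not apply here → [s].
/a/ meets the environment for rule 4 (in an unstressed syllable) → [ə].
/ʃ/ (between /a/ and /j/): rule 1 targets it, but not between two vowels → unchanged [ʃ].
/e/ — between /j/ and /d/, in an unstressed syllable — surfaces as [ə] (rule 4).
/d/ — between /e/ and /o/, between a vowel and a following unstressed vowel — surfaces as [ɾ] (rule 3).
/o/ — between /d/ and /ɡ/, in an unstressed syllable — surfaces as [ə] (rule 4).
/ɡ/ (word-final) fails the environment for rule 2, so it stays [ɡ].

[ˈdodvəʃsəʃjəɾəɡ]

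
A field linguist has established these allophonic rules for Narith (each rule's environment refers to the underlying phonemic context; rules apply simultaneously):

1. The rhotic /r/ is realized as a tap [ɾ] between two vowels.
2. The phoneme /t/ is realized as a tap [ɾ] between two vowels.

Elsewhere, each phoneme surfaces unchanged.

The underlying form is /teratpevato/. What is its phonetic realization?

/t/ — word-initial; rule 2 does not apply here → [t].
/r/ (between /e/ and /a/) occurs between two vowels → [ɾ] by rule 1.
/t/ — between /a/ and /p/; rule 2 does not apply here → [t].
/t/ (between /a/ and /o/) occurs between two vowels → [ɾ] by rule 2.

[teɾatpevaɾo]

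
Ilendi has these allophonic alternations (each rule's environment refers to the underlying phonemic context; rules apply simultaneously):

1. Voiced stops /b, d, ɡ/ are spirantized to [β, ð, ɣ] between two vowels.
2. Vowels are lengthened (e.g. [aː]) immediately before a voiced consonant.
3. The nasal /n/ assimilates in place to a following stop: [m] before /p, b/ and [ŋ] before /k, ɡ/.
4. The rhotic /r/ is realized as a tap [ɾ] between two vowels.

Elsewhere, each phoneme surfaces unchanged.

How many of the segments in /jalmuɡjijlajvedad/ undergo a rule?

Segments that undergo a rule: /a/ → [aː] (rule 2); /u/ → [uː] (rule 2); /i/ → [iː] (rule 2); /a/ → [aː] (rule 2); /e/ → [eː] (rule 2); /d/ → [ð] (rule 1); /a/ → [aː] (rule 2).
All other segments surface unchanged.

7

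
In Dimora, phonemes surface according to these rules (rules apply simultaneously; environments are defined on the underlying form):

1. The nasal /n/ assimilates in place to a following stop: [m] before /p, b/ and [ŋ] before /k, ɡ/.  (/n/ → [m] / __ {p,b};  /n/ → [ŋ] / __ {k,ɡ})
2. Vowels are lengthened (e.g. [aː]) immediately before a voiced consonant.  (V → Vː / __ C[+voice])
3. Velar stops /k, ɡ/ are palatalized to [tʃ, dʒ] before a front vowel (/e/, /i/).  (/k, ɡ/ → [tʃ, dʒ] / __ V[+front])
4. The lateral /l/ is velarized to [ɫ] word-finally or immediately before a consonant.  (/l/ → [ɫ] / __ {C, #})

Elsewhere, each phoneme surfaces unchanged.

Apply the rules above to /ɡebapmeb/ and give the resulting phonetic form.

[dʒeːbapmeːb]

Rule 3 applies to /ɡ/ (word-initial: before a front vowel) → [dʒ].
/e/ (between /ɡ/ and /b/): before a voiced consonant, so rule 2 applies → [eː].
/b/ stays [b].
/a/ (between /b/ and /p/) fails the environment for rule 2, so it stays [a].
/p/ stays [p].
/m/ stays [m].
/e/ (between /m/ and /b/) occurs before a voiced consonant → [eː] by rule 2.
/b/ stays [b].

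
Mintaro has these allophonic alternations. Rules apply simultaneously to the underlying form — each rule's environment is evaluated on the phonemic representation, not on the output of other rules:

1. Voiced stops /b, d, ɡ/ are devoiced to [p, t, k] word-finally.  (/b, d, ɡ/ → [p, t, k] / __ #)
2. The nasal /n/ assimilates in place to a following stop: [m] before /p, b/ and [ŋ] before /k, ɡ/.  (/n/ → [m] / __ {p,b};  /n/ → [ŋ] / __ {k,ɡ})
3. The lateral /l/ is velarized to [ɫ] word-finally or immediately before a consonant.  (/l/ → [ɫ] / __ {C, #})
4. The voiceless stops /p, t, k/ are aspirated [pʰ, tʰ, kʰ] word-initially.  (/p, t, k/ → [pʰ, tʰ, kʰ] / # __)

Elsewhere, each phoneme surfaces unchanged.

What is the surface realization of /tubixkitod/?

[tʰubixkitot]

/t/ (word-initial) occurs word-initially → [tʰ] by rule 4.
/u/ stays [u].
/b/ (between /u/ and /i/): rule 1 targets it, but not word-finally → unchanged [b].
/i/ (between /b/ and /x/): no rule targets it → [i].
/x/ (between /i/ and /k/) is unaffected → [x].
/k/ (between /x/ and /i/) is in the target of rule 4 but the environment (word-initially) is not met → [k].
/i/ stays [i].
/t/ (between /i/ and /o/) fails the environment for rule 4, so it stays [t].
/o/ (between /t/ and /d/): no rule targets it → [o].
/d/ (word-final): word-finally, so rule 1 applies → [t].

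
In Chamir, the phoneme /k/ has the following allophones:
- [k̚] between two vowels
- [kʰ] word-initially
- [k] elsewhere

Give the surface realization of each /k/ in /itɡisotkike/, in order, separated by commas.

Occurrence 1 (position 8): no conditioning environment matches → elsewhere allophone [k].
Occurrence 2 (position 10): between two vowels → [k̚].

[k], [k̚]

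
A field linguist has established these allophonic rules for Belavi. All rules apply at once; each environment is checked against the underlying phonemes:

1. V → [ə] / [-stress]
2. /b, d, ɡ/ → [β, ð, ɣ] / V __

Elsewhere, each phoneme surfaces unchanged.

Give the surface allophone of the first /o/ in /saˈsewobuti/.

[ə]

/o/ (between /w/ and /b/) occurs in an unstressed syllable → [ə] by rule 1.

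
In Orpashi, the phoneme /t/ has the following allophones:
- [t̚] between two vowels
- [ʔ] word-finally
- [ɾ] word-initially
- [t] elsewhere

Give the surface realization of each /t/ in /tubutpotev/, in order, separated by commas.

Occurrence 1 (position 1): word-initially → [ɾ].
Occurrence 2 (position 5): no conditioning environment matches → elsewhere allophone [t].
Occurrence 3 (position 8): between two vowels → [t̚].

[ɾ], [t], [t̚]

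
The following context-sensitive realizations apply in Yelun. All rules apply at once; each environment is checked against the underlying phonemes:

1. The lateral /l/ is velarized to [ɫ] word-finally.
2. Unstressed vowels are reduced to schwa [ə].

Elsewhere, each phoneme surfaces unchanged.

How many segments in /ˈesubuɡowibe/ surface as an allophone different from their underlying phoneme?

Segments that undergo a rule: /u/ → [ə] (rule 2); /u/ → [ə] (rule 2); /o/ → [ə] (rule 2); /i/ → [ə] (rule 2); /e/ → [ə] (rule 2).
All other segments surface unchanged.

5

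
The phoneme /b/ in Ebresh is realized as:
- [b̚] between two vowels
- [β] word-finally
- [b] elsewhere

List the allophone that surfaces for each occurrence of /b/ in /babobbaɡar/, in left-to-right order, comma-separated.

[b], [b̚], [b], [b]

Occurrence 1 (position 1): no conditioning environment matches → elsewhere allophone [b].
Occurrence 2 (position 3): between two vowels → [b̚].
Occurrence 3 (position 5): no conditioning environment matches → elsewhere allophone [b].
Occurrence 4 (position 6): no conditioning environment matches → elsewhere allophone [b].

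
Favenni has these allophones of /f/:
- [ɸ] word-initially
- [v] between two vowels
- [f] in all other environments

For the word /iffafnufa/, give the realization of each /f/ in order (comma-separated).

[f], [f], [f], [v]

Occurrence 1 (position 2): no conditioning environment matches → elsewhere allophone [f].
Occurrence 2 (position 3): no conditioning environment matches → elsewhere allophone [f].
Occurrence 3 (position 5): no conditioning environment matches → elsewhere allophone [f].
Occurrence 4 (position 8): between two vowels → [v].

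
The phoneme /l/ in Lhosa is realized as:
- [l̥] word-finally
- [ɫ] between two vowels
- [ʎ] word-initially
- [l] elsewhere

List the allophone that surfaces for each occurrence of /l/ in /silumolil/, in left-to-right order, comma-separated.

Occurrence 1 (position 3): between two vowels → [ɫ].
Occurrence 2 (position 7): between two vowels → [ɫ].
Occurrence 3 (position 9): word-finally → [l̥].

[ɫ], [ɫ], [l̥]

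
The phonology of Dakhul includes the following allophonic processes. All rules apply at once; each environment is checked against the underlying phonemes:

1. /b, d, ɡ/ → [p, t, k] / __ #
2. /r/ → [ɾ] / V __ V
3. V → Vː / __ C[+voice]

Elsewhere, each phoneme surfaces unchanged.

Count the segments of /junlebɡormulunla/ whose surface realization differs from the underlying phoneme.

5

Segments that undergo a rule: /u/ → [uː] (rule 3); /e/ → [eː] (rule 3); /o/ → [oː] (rule 3); /u/ → [uː] (rule 3); /u/ → [uː] (rule 3).
All other segments surface unchanged.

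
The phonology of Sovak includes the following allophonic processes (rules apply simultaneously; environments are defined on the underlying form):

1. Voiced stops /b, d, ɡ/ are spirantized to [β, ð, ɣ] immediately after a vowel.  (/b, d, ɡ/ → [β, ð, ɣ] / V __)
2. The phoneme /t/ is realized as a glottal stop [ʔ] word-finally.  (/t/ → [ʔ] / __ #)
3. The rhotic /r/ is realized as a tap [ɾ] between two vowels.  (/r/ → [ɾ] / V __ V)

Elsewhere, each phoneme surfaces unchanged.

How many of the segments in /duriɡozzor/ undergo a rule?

Segments that undergo a rule: /r/ → [ɾ] (rule 3); /ɡ/ → [ɣ] (rule 1).
All other segments surface unchanged.

2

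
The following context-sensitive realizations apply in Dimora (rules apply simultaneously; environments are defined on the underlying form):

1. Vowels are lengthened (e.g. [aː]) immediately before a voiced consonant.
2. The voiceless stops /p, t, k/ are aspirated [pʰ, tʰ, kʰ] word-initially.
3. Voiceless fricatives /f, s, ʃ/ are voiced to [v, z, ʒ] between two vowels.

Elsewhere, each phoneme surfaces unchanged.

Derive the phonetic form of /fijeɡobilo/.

[fiːjeːɡoːbiːlo]

/f/ (word-initial) is in the target of rule 3 but the environment (between two vowels) is not met → [f].
/i/ (between /f/ and /j/) occurs before a voiced consonant → [iː] by rule 1.
/j/ — not in any rule's target class → [j].
/e/ — between /j/ and /ɡ/, before a voiced consonant — surfaces as [eː] (rule 1).
/ɡ/ (between /e/ and /o/) is unaffected → [ɡ].
/o/ (between /ɡ/ and /b/): before a voiced consonant, so rule 1 applies → [oː].
/b/ (between /o/ and /i/) is unaffected → [b].
Rule 1 applies to /i/ (between /b/ and /l/: before a voiced consonant) → [iː].
/l/ — not in any rule's target class → [l].
/o/ — word-final; rule 1 does not apply here → [o].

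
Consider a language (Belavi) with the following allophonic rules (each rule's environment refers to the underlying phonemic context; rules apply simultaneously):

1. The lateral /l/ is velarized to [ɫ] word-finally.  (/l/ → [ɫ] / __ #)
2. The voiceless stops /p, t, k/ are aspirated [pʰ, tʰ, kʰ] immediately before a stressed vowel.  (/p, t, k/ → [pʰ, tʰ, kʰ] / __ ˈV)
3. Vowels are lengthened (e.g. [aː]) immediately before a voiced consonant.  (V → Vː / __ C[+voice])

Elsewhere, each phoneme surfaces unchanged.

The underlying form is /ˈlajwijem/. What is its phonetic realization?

/l/ (word-initial): rule 1 targets it, but not word-finally → unchanged [l].
/a/ (between /l/ and /j/) occurs before a voiced consonant → [aː] by rule 3.
Rule 3 applies to /i/ (between /w/ and /j/: before a voiced consonant) → [iː].
/e/ (between /j/ and /m/) occurs before a voiced consonant → [eː] by rule 3.

[ˈlaːjwiːjeːm]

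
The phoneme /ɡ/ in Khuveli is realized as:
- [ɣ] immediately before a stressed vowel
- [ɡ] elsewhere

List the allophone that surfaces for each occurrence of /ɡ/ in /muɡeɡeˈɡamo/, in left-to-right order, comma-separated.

[ɡ], [ɡ], [ɣ]

Occurrence 1 (position 3): no conditioning environment matches → elsewhere allophone [ɡ].
Occurrence 2 (position 5): no conditioning environment matches → elsewhere allophone [ɡ].
Occurrence 3 (position 7): immediately before a stressed vowel → [ɣ].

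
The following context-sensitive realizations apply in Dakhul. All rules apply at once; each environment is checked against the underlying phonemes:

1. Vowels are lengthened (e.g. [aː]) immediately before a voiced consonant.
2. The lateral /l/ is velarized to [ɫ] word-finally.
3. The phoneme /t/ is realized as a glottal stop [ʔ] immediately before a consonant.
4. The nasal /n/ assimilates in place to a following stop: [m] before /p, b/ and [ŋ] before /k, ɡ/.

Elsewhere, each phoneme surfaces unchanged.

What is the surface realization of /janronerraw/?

/j/ — not in any rule's target class → [j].
/a/ (between /j/ and /n/) occurs before a voiced consonant → [aː] by rule 1.
/n/ (between /a/ and /r/) is in the target of rule 4 but the environment (before a labial or velar stop) is not met → [n].
/r/ (between /n/ and /o/) is unaffected → [r].
/o/ — between /r/ and /n/, before a voiced consonant — surfaces as [oː] (rule 1).
/n/ (between /o/ and /e/): rule 4 targets it, but not before a labial or velar stop → unchanged [n].
/e/ (between /n/ and /r/): before a voiced consonant, so rule 1 applies → [eː].
/r/ (between /e/ and /r/): no rule targets it → [r].
/r/ — not in any rule's target class → [r].
/a/ — between /r/ and /w/, before a voiced consonant — surfaces as [aː] (rule 1).
/w/ (word-final): no rule targets it → [w].

[jaːnroːneːrraːw]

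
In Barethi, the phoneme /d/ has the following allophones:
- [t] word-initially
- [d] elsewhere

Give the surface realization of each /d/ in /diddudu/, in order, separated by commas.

[t], [d], [d], [d]

Occurrence 1 (position 1): word-initially → [t].
Occurrence 2 (position 3): no conditioning environment matches → elsewhere allophone [d].
Occurrence 3 (position 4): no conditioning environment matches → elsewhere allophone [d].
Occurrence 4 (position 6): no conditioning environment matches → elsewhere allophone [d].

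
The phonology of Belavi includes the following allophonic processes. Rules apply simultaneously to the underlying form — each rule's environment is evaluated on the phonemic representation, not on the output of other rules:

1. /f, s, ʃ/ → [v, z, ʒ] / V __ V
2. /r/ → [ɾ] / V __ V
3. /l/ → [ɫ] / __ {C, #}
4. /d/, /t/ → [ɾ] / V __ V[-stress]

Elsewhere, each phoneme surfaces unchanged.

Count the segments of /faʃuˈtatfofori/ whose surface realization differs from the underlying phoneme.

3

Segments that undergo a rule: /ʃ/ → [ʒ] (rule 1); /f/ → [v] (rule 1); /r/ → [ɾ] (rule 2).
All other segments surface unchanged.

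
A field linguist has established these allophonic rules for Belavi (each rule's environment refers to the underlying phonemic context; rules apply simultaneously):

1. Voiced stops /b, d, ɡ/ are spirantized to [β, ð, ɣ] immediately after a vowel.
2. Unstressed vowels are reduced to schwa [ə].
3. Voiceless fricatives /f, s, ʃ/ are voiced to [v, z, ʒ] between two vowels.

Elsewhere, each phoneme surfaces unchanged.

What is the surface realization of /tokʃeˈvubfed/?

[təkʃəˈvuβfəð]

/t/ (word-initial): no rule targets it → [t].
Rule 2 applies to /o/ (between /t/ and /k/: in an unstressed syllable) → [ə].
/k/ (between /o/ and /ʃ/) is unaffected → [k].
/ʃ/ — between /k/ and /e/; rule 3 does not apply here → [ʃ].
/e/ (between /ʃ/ and /v/) occurs in an unstressed syllable → [ə] by rule 2.
/v/ (between /e/ and /u/): no rule targets it → [v].
/u/ (between /v/ and /b/): rule 2 targets it, but not in an unstressed syllable → unchanged [u].
/b/ — between /u/ and /f/, immediately after a vowel — surfaces as [β] (rule 1).
/f/ — between /b/ and /e/; rule 3 does not apply here → [f].
/e/ — between /f/ and /d/, in an unstressed syllable — surfaces as [ə] (rule 2).
/d/ (word-final): immediately after a vowel, so rule 1 applies → [ð].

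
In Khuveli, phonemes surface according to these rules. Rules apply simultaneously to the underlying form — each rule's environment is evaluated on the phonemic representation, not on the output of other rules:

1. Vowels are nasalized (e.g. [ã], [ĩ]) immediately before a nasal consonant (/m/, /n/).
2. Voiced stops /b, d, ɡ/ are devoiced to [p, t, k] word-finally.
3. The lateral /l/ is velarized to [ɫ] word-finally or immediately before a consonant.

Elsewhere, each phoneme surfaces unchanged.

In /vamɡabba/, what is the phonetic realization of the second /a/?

[a]

/a/ — between /ɡ/ and /b/; rule 1 does not apply here → [a].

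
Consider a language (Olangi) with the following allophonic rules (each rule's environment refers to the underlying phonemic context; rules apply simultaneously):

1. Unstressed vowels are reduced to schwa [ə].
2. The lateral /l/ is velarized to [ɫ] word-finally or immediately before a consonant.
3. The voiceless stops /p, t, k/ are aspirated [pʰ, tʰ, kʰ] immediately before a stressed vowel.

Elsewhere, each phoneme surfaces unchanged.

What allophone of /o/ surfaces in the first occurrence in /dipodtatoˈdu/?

/o/ meets the environment for rule 1 (in an unstressed syllable) → [ə].

[ə]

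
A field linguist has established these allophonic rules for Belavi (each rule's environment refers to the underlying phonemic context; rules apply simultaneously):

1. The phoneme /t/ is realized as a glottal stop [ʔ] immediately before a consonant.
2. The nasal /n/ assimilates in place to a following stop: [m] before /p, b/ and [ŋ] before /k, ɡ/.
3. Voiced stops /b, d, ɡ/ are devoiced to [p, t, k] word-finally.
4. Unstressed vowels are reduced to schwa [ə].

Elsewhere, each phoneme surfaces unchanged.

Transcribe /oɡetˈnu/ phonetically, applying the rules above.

/o/ (word-initial) occurs in an unstressed syllable → [ə] by rule 4.
/ɡ/ (between /o/ and /e/) is in the target of rule 3 but the environment (word-finally) is not met → [ɡ].
/e/ (between /ɡ/ and /t/) occurs in an unstressed syllable → [ə] by rule 4.
/t/ — between /e/ and /n/, immediately before a consonant — surfaces as [ʔ] (rule 1).
/n/ (between /t/ and /u/): rule 2 targets it, but not before a labial or velar stop → unchanged [n].
/u/ (word-final): rule 4 targets it, but not in an unstressed syllable → unchanged [u].

[əɡəʔˈnu]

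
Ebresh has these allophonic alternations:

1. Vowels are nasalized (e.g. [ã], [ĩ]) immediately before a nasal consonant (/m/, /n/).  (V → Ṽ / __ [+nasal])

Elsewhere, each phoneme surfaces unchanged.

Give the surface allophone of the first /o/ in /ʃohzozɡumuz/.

[o]

/o/ — between /ʃ/ and /h/; rule 1 does not apply here → [o].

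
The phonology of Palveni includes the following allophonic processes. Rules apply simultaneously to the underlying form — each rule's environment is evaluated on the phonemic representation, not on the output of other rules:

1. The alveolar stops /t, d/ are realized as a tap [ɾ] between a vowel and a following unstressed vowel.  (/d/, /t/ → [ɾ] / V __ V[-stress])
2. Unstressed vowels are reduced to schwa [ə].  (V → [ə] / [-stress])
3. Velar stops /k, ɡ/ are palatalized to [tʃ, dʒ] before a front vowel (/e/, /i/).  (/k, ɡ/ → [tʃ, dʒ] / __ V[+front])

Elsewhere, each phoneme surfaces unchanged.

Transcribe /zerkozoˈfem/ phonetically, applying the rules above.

/z/ (word-initial) is unaffected → [z].
/e/ — between /z/ and /r/, in an unstressed syllable — surfaces as [ə] (rule 2).
/r/ — not in any rule's target class → [r].
/k/ (between /r/ and /o/) is in the target of rule 3 but the environment (before a front vowel) is not met → [k].
/o/ meets the environment for rule 2 (in an unstressed syllable) → [ə].
/z/ stays [z].
/o/ meets the environment for rule 2 (in an unstressed syllable) → [ə].
/f/ stays [f].
/e/ (between /f/ and /m/): rule 2 targets it, but not in an unstressed syllable → unchanged [e].
/m/ stays [m].

[zərkəzəˈfem]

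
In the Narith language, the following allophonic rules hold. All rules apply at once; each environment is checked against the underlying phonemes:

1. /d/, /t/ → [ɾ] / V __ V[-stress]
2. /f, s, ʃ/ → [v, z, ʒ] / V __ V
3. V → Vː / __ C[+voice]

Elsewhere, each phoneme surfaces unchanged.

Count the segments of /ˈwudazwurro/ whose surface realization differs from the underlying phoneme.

4

Segments that undergo a rule: /u/ → [uː] (rule 3); /d/ → [ɾ] (rule 1); /a/ → [aː] (rule 3); /u/ → [uː] (rule 3).
All other segments surface unchanged.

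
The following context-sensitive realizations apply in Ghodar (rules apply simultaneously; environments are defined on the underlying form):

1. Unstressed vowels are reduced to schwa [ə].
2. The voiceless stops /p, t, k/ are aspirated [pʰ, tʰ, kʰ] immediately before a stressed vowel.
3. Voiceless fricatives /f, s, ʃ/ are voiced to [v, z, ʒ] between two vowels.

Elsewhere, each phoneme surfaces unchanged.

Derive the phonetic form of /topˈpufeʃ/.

/t/ (word-initial): rule 2 targets it, but not immediately before a stressed vowel → unchanged [t].
Rule 1 applies to /o/ (between /t/ and /p/: in an unstressed syllable) → [ə].
/p/ (between /o/ and /p/) fails the environment for rule 2, so it stays [p].
Rule 2 applies to /p/ (between /p/ and /u/: immediately before a stressed vowel) → [pʰ].
/u/ (between /p/ and /f/): rule 1 targets it, but not in an unstressed syllable → unchanged [u].
/f/ (between /u/ and /e/): between two vowels, so rule 3 applies → [v].
/e/ — between /f/ and /ʃ/, in an unstressed syllable — surfaces as [ə] (rule 1).
/ʃ/ (word-final) is in the target of rule 3 but the environment (between two vowels) is not met → [ʃ].

[təpˈpʰuvəʃ]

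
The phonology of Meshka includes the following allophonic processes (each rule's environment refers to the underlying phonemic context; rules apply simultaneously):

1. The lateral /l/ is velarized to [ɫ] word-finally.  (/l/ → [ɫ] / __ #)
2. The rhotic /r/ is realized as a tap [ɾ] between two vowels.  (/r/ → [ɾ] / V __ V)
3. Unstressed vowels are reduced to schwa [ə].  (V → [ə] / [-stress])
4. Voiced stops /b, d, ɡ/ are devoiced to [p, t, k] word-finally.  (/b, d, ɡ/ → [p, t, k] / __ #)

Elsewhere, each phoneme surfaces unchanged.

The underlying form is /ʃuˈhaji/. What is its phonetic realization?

/ʃ/ — not in any rule's target class → [ʃ].
/u/ (between /ʃ/ and /h/): in an unstressed syllable, so rule 3 applies → [ə].
/h/ — not in any rule's target class → [h].
/a/ — between /h/ and /j/; rule 3 does not apply here → [a].
/j/ — not in any rule's target class → [j].
/i/ (word-final): in an unstressed syllable, so rule 3 applies → [ə].

[ʃəˈhajə]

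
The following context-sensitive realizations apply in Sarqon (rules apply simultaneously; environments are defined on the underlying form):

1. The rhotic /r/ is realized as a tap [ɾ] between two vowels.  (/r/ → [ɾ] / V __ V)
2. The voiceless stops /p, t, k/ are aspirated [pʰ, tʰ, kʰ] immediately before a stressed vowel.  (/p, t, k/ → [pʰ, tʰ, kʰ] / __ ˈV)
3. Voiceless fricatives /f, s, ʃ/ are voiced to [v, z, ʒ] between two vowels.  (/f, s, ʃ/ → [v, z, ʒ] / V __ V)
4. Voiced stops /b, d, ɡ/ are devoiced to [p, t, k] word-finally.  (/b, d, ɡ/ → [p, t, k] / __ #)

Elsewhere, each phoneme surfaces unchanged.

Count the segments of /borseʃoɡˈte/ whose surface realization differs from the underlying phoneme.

2

Segments that undergo a rule: /ʃ/ → [ʒ] (rule 3); /t/ → [tʰ] (rule 2).
All other segments surface unchanged.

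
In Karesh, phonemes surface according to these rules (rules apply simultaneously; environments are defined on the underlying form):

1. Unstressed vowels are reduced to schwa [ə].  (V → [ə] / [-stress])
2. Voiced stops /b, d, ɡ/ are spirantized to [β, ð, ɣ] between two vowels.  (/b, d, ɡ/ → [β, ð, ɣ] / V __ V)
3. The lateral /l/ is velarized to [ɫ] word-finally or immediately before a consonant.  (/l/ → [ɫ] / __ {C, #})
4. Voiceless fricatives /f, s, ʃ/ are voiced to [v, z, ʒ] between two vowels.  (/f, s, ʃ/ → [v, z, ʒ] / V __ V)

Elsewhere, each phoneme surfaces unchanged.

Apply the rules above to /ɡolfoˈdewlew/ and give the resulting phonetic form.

[ɡəɫfəˈðewləw]

/ɡ/ (word-initial): rule 2 targets it, but not between two vowels → unchanged [ɡ].
/o/ (between /ɡ/ and /l/) occurs in an unstressed syllable → [ə] by rule 1.
/l/ (between /o/ and /f/) occurs word-finally or immediately before a consonant → [ɫ] by rule 3.
/f/ (between /l/ and /o/) fails the environment for rule 4, so it stays [f].
/o/ (between /f/ and /d/) occurs in an unstressed syllable → [ə] by rule 1.
/d/ (between /o/ and /e/) occurs between two vowels → [ð] by rule 2.
/e/ (between /d/ and /w/) is in the target of rule 1 but the environment (in an unstressed syllable) is not met → [e].
/l/ — between /w/ and /e/; rule 3 does not apply here → [l].
Rule 1 applies to /e/ (between /l/ and /w/: in an unstressed syllable) → [ə].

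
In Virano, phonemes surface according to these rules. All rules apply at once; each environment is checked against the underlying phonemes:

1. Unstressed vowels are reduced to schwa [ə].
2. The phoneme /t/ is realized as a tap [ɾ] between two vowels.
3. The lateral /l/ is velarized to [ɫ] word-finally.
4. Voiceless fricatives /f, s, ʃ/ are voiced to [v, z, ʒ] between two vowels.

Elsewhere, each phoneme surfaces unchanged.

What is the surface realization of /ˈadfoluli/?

/a/ (word-initial) fails the environment for rule 1, so it stays [a].
/f/ — between /d/ and /o/; rule 4 does not apply here → [f].
/o/ — between /f/ and /l/, in an unstressed syllable — surfaces as [ə] (rule 1).
/l/ (between /o/ and /u/) is in the target of rule 3 but the environment (word-finally) is not met → [l].
Rule 1 applies to /u/ (between /l/ and /l/: in an unstressed syllable) → [ə].
/l/ (between /u/ and /i/) is in the target of rule 3 but the environment (word-finally) is not met → [l].
/i/ (word-final) occurs in an unstressed syllable → [ə] by rule 1.

[ˈadfələlə]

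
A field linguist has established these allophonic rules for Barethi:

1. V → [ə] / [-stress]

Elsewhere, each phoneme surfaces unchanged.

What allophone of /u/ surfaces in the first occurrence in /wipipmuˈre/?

/u/ (between /m/ and /r/) occurs in an unstressed syllable → [ə] by rule 1.

[ə]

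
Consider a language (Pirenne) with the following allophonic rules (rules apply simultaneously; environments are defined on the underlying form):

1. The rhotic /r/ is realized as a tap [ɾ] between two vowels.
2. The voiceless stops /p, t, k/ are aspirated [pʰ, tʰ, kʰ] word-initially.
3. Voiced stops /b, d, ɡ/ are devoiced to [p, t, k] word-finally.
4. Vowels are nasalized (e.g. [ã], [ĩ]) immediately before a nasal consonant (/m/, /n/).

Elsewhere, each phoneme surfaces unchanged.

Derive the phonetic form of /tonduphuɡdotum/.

/t/ meets the environment for rule 2 (word-initially) → [tʰ].
/o/ meets the environment for rule 4 (before a nasal consonant) → [õ].
/n/ (between /o/ and /d/): no rule targets it → [n].
/d/ — between /n/ and /u/; rule 3 does not apply here → [d].
/u/ (between /d/ and /p/) fails the environment for rule 4, so it stays [u].
/p/ (between /u/ and /h/): rule 2 targets it, but not word-initially → unchanged [p].
/h/ (between /p/ and /u/) is unaffected → [h].
/u/ (between /h/ and /ɡ/): rule 4 targets it, but not before a nasal consonant → unchanged [u].
/ɡ/ (between /u/ and /d/) is in the target of rule 3 but the environment (word-finally) is not met → [ɡ].
/d/ (between /ɡ/ and /o/): rule 3 targets it, but not word-finally → unchanged [d].
/o/ (between /d/ and /t/) fails the environment for rule 4, so it stays [o].
/t/ — between /o/ and /u/; rule 2 does not apply here → [t].
/u/ meets the environment for rule 4 (before a nasal consonant) → [ũ].
/m/ (word-final) is unaffected → [m].

[tʰõnduphuɡdotũm]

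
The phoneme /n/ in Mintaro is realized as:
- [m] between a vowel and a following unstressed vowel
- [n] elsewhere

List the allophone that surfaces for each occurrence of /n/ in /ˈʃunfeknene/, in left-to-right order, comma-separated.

[n], [n], [m]

Occurrence 1 (position 3): no conditioning environment matches → elsewhere allophone [n].
Occurrence 2 (position 7): no conditioning environment matches → elsewhere allophone [n].
Occurrence 3 (position 9): between a vowel and a following unstressed vowel → [m].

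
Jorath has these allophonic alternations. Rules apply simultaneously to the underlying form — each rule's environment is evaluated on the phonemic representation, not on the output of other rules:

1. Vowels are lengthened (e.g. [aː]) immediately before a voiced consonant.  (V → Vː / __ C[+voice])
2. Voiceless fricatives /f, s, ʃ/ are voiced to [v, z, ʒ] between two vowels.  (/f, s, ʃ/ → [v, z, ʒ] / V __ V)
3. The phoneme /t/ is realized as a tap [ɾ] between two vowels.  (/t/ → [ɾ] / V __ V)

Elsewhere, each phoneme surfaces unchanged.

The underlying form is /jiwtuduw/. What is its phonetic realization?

[jiːwtuːduːw]

/j/ stays [j].
/i/ — between /j/ and /w/, before a voiced consonant — surfaces as [iː] (rule 1).
/w/ (between /i/ and /t/) is unaffected → [w].
/t/ (between /w/ and /u/): rule 3 targets it, but not between two vowels → unchanged [t].
/u/ meets the environment for rule 1 (before a voiced consonant) → [uː].
/d/ — not in any rule's target class → [d].
Rule 1 applies to /u/ (between /d/ and /w/: before a voiced consonant) → [uː].
/w/ (word-final) is unaffected → [w].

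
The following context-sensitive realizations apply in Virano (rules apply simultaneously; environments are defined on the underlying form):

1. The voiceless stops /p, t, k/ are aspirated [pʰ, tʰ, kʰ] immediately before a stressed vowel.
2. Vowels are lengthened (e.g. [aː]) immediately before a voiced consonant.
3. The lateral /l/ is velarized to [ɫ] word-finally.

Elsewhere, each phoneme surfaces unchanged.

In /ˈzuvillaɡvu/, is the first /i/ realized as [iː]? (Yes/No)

Yes

Rule 2 applies to /i/ (between /v/ and /l/: before a voiced consonant) → [iː].
The actual realization is [iː], which matches [iː].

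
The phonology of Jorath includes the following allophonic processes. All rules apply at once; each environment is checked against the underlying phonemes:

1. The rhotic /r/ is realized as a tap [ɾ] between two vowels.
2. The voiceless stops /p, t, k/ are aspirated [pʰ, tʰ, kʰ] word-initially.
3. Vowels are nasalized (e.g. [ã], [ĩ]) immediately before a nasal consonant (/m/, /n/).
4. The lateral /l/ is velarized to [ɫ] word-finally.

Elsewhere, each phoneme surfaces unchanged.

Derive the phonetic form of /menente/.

[mẽnẽnte]

/m/ stays [m].
/e/ meets the environment for rule 3 (before a nasal consonant) → [ẽ].
/n/ stays [n].
Rule 3 applies to /e/ (between /n/ and /n/: before a nasal consonant) → [ẽ].
/n/ — not in any rule's target class → [n].
/t/ (between /n/ and /e/): rule 2 targets it, but not word-initially → unchanged [t].
/e/ (word-final) is in the target of rule 3 but the environment (before a nasal consonant) is not met → [e].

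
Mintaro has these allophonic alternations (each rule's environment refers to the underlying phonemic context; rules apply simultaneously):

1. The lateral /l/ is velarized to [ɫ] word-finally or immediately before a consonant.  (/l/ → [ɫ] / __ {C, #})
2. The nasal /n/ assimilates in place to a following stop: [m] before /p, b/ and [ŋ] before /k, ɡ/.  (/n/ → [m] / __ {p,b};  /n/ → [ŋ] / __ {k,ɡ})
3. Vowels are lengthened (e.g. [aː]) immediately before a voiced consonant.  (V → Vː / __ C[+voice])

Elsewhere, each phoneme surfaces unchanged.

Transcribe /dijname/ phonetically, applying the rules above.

[diːjnaːme]

/d/ stays [d].
/i/ (between /d/ and /j/): before a voiced consonant, so rule 3 applies → [iː].
/j/ stays [j].
/n/ (between /j/ and /a/) is in the target of rule 2 but the environment (before a labial or velar stop) is not met → [n].
Rule 3 applies to /a/ (between /n/ and /m/: before a voiced consonant) → [aː].
/m/ stays [m].
/e/ (word-final) is in the target of rule 3 but the environment (before a voiced consonant) is not met → [e].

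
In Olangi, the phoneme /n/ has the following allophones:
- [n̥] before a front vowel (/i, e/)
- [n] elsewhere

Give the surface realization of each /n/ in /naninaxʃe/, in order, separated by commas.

[n], [n̥], [n]

Occurrence 1 (position 1): no conditioning environment matches → elsewhere allophone [n].
Occurrence 2 (position 3): before a front vowel (/i, e/) → [n̥].
Occurrence 3 (position 5): no conditioning environment matches → elsewhere allophone [n].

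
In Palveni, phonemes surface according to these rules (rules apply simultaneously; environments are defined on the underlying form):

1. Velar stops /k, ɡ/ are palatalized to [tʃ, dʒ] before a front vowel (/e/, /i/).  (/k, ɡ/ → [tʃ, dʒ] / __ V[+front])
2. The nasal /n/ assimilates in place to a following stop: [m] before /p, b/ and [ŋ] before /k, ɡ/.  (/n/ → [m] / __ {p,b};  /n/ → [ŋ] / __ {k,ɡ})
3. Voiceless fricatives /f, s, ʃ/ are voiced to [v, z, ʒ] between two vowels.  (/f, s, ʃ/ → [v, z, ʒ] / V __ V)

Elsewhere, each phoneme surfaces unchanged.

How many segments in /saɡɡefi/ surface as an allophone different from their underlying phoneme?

Segments that undergo a rule: /ɡ/ → [dʒ] (rule 1); /f/ → [v] (rule 3).
All other segments surface unchanged.

2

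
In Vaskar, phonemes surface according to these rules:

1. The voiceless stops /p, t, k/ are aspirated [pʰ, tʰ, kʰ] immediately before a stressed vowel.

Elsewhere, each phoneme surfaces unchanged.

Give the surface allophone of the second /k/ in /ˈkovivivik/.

/k/ — word-final; rule 1 does not apply here → [k].

[k]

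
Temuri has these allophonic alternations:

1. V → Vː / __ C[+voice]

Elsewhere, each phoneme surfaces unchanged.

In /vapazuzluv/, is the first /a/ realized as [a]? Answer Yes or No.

/a/ (between /v/ and /p/) is in the target of rule 1 but the environment (before a voiced consonant) is not met → [a].
The actual realization is [a], which matches [a].

Yes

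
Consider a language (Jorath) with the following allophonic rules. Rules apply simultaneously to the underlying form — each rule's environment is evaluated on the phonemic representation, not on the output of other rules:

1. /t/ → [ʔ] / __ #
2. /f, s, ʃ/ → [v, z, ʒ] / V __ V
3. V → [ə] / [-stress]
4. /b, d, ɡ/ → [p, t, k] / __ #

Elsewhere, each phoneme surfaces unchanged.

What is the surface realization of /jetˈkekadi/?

/j/ (word-initial) is unaffected → [j].
Rule 3 applies to /e/ (between /j/ and /t/: in an unstressed syllable) → [ə].
/t/ (between /e/ and /k/) is in the target of rule 1 but the environment (word-finally) is not met → [t].
/k/ (between /t/ and /e/): no rule targets it → [k].
/e/ (between /k/ and /k/): rule 3 targets it, but not in an unstressed syllable → unchanged [e].
/k/ (between /e/ and /a/) is unaffected → [k].
/a/ (between /k/ and /d/): in an unstressed syllable, so rule 3 applies → [ə].
/d/ — between /a/ and /i/; rule 4 does not apply here → [d].
/i/ — word-final, in an unstressed syllable — surfaces as [ə] (rule 3).

[jətˈkekədə]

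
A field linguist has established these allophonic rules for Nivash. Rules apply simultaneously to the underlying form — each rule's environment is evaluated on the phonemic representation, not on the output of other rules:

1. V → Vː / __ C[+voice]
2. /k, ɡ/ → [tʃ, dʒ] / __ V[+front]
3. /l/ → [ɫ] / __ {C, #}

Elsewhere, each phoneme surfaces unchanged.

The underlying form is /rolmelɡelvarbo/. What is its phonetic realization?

/r/ (word-initial): no rule targets it → [r].
Rule 1 applies to /o/ (between /r/ and /l/: before a voiced consonant) → [oː].
Rule 3 applies to /l/ (between /o/ and /m/: word-finally or immediately before a consonant) → [ɫ].
/m/ (between /l/ and /e/): no rule targets it → [m].
Rule 1 applies to /e/ (between /m/ and /l/: before a voiced consonant) → [eː].
/l/ (between /e/ and /ɡ/): word-finally or immediately before a consonant, so rule 3 applies → [ɫ].
/ɡ/ (between /l/ and /e/) occurs before a front vowel → [dʒ] by rule 2.
/e/ (between /ɡ/ and /l/) occurs before a voiced consonant → [eː] by rule 1.
/l/ meets the environment for rule 3 (word-finally or immediately before a consonant) → [ɫ].
/v/ — not in any rule's target class → [v].
/a/ (between /v/ and /r/) occurs before a voiced consonant → [aː] by rule 1.
/r/ stays [r].
/b/ — not in any rule's target class → [b].
/o/ — word-final; rule 1 does not apply here → [o].

[roːɫmeːɫdʒeːɫvaːrbo]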